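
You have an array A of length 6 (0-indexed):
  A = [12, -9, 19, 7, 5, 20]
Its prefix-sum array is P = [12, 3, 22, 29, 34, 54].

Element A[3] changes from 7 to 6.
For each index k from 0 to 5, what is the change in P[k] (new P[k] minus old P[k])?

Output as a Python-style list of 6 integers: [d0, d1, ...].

Answer: [0, 0, 0, -1, -1, -1]

Derivation:
Element change: A[3] 7 -> 6, delta = -1
For k < 3: P[k] unchanged, delta_P[k] = 0
For k >= 3: P[k] shifts by exactly -1
Delta array: [0, 0, 0, -1, -1, -1]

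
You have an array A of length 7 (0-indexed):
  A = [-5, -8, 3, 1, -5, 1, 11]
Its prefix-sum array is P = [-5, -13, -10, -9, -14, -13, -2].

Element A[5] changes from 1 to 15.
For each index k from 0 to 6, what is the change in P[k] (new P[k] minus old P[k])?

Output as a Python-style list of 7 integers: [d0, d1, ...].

Answer: [0, 0, 0, 0, 0, 14, 14]

Derivation:
Element change: A[5] 1 -> 15, delta = 14
For k < 5: P[k] unchanged, delta_P[k] = 0
For k >= 5: P[k] shifts by exactly 14
Delta array: [0, 0, 0, 0, 0, 14, 14]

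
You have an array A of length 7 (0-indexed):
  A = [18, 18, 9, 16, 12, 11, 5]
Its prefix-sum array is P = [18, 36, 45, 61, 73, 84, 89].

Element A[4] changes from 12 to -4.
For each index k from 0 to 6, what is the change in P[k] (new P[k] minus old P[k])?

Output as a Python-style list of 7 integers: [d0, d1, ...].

Answer: [0, 0, 0, 0, -16, -16, -16]

Derivation:
Element change: A[4] 12 -> -4, delta = -16
For k < 4: P[k] unchanged, delta_P[k] = 0
For k >= 4: P[k] shifts by exactly -16
Delta array: [0, 0, 0, 0, -16, -16, -16]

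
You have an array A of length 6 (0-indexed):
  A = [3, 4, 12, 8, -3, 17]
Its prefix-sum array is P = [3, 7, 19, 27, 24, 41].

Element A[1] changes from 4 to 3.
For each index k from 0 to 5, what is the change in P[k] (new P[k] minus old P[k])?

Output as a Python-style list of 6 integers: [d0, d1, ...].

Element change: A[1] 4 -> 3, delta = -1
For k < 1: P[k] unchanged, delta_P[k] = 0
For k >= 1: P[k] shifts by exactly -1
Delta array: [0, -1, -1, -1, -1, -1]

Answer: [0, -1, -1, -1, -1, -1]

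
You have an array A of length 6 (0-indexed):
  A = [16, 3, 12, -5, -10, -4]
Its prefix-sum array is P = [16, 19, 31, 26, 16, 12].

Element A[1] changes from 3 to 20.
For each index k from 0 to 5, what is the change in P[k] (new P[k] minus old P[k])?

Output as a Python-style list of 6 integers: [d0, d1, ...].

Element change: A[1] 3 -> 20, delta = 17
For k < 1: P[k] unchanged, delta_P[k] = 0
For k >= 1: P[k] shifts by exactly 17
Delta array: [0, 17, 17, 17, 17, 17]

Answer: [0, 17, 17, 17, 17, 17]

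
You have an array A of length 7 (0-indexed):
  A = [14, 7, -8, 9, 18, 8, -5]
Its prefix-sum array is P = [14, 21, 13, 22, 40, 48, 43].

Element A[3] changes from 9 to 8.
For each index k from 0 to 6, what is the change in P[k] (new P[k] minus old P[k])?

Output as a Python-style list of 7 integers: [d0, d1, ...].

Element change: A[3] 9 -> 8, delta = -1
For k < 3: P[k] unchanged, delta_P[k] = 0
For k >= 3: P[k] shifts by exactly -1
Delta array: [0, 0, 0, -1, -1, -1, -1]

Answer: [0, 0, 0, -1, -1, -1, -1]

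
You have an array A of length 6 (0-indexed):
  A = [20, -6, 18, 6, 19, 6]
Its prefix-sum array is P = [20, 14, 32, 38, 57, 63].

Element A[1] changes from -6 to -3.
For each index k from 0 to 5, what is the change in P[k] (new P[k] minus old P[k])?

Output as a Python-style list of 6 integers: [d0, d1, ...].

Answer: [0, 3, 3, 3, 3, 3]

Derivation:
Element change: A[1] -6 -> -3, delta = 3
For k < 1: P[k] unchanged, delta_P[k] = 0
For k >= 1: P[k] shifts by exactly 3
Delta array: [0, 3, 3, 3, 3, 3]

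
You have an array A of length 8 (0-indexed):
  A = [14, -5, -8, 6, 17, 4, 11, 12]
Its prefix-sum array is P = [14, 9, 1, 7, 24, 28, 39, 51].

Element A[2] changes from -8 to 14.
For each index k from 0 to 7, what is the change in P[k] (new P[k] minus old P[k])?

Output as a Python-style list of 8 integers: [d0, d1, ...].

Answer: [0, 0, 22, 22, 22, 22, 22, 22]

Derivation:
Element change: A[2] -8 -> 14, delta = 22
For k < 2: P[k] unchanged, delta_P[k] = 0
For k >= 2: P[k] shifts by exactly 22
Delta array: [0, 0, 22, 22, 22, 22, 22, 22]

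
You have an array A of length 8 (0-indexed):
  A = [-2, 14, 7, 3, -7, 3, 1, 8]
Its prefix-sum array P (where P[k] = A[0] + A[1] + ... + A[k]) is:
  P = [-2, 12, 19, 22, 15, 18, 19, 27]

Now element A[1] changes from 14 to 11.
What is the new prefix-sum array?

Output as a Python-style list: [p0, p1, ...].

Answer: [-2, 9, 16, 19, 12, 15, 16, 24]

Derivation:
Change: A[1] 14 -> 11, delta = -3
P[k] for k < 1: unchanged (A[1] not included)
P[k] for k >= 1: shift by delta = -3
  P[0] = -2 + 0 = -2
  P[1] = 12 + -3 = 9
  P[2] = 19 + -3 = 16
  P[3] = 22 + -3 = 19
  P[4] = 15 + -3 = 12
  P[5] = 18 + -3 = 15
  P[6] = 19 + -3 = 16
  P[7] = 27 + -3 = 24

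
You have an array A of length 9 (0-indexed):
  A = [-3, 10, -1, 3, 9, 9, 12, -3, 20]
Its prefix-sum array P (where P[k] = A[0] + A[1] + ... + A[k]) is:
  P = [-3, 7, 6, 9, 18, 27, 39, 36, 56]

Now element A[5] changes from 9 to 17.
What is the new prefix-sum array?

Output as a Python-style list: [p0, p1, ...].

Change: A[5] 9 -> 17, delta = 8
P[k] for k < 5: unchanged (A[5] not included)
P[k] for k >= 5: shift by delta = 8
  P[0] = -3 + 0 = -3
  P[1] = 7 + 0 = 7
  P[2] = 6 + 0 = 6
  P[3] = 9 + 0 = 9
  P[4] = 18 + 0 = 18
  P[5] = 27 + 8 = 35
  P[6] = 39 + 8 = 47
  P[7] = 36 + 8 = 44
  P[8] = 56 + 8 = 64

Answer: [-3, 7, 6, 9, 18, 35, 47, 44, 64]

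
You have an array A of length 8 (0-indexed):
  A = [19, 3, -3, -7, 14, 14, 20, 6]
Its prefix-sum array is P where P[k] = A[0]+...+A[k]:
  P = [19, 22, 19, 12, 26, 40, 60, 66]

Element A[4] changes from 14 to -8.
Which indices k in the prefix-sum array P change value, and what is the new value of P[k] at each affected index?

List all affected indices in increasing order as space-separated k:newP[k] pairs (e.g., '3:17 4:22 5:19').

Answer: 4:4 5:18 6:38 7:44

Derivation:
P[k] = A[0] + ... + A[k]
P[k] includes A[4] iff k >= 4
Affected indices: 4, 5, ..., 7; delta = -22
  P[4]: 26 + -22 = 4
  P[5]: 40 + -22 = 18
  P[6]: 60 + -22 = 38
  P[7]: 66 + -22 = 44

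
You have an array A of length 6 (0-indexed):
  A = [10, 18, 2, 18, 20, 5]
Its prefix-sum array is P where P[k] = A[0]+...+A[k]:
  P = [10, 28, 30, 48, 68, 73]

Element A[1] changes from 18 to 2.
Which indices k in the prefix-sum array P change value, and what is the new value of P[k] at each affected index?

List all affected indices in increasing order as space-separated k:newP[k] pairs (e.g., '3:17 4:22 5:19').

Answer: 1:12 2:14 3:32 4:52 5:57

Derivation:
P[k] = A[0] + ... + A[k]
P[k] includes A[1] iff k >= 1
Affected indices: 1, 2, ..., 5; delta = -16
  P[1]: 28 + -16 = 12
  P[2]: 30 + -16 = 14
  P[3]: 48 + -16 = 32
  P[4]: 68 + -16 = 52
  P[5]: 73 + -16 = 57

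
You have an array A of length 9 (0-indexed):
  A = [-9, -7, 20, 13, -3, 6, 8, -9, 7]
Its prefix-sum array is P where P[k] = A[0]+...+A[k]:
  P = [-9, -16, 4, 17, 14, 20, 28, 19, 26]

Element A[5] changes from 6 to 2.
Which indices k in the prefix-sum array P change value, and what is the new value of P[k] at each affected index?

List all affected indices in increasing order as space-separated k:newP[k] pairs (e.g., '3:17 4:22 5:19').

P[k] = A[0] + ... + A[k]
P[k] includes A[5] iff k >= 5
Affected indices: 5, 6, ..., 8; delta = -4
  P[5]: 20 + -4 = 16
  P[6]: 28 + -4 = 24
  P[7]: 19 + -4 = 15
  P[8]: 26 + -4 = 22

Answer: 5:16 6:24 7:15 8:22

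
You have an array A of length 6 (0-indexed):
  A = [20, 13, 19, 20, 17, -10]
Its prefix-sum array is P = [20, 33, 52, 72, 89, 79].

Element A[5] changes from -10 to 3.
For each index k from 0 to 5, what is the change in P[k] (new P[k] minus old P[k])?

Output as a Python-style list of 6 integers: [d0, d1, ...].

Element change: A[5] -10 -> 3, delta = 13
For k < 5: P[k] unchanged, delta_P[k] = 0
For k >= 5: P[k] shifts by exactly 13
Delta array: [0, 0, 0, 0, 0, 13]

Answer: [0, 0, 0, 0, 0, 13]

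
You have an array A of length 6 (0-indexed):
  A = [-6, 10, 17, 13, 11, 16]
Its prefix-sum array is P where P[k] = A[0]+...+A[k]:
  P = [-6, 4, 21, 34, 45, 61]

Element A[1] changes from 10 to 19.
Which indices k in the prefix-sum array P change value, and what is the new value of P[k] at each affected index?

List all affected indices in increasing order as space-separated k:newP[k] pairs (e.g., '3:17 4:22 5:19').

Answer: 1:13 2:30 3:43 4:54 5:70

Derivation:
P[k] = A[0] + ... + A[k]
P[k] includes A[1] iff k >= 1
Affected indices: 1, 2, ..., 5; delta = 9
  P[1]: 4 + 9 = 13
  P[2]: 21 + 9 = 30
  P[3]: 34 + 9 = 43
  P[4]: 45 + 9 = 54
  P[5]: 61 + 9 = 70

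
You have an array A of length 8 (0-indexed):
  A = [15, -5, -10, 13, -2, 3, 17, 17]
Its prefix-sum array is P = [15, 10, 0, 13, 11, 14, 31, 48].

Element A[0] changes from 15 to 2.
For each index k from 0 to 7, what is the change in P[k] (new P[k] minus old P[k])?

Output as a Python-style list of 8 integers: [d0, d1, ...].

Answer: [-13, -13, -13, -13, -13, -13, -13, -13]

Derivation:
Element change: A[0] 15 -> 2, delta = -13
For k < 0: P[k] unchanged, delta_P[k] = 0
For k >= 0: P[k] shifts by exactly -13
Delta array: [-13, -13, -13, -13, -13, -13, -13, -13]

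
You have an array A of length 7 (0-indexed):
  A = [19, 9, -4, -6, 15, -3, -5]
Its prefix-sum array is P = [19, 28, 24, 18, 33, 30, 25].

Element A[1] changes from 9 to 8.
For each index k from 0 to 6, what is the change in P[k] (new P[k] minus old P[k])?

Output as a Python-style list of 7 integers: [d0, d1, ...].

Element change: A[1] 9 -> 8, delta = -1
For k < 1: P[k] unchanged, delta_P[k] = 0
For k >= 1: P[k] shifts by exactly -1
Delta array: [0, -1, -1, -1, -1, -1, -1]

Answer: [0, -1, -1, -1, -1, -1, -1]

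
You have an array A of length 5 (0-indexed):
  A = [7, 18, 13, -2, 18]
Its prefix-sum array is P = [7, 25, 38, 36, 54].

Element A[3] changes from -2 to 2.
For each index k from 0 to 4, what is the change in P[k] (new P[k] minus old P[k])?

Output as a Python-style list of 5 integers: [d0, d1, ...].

Element change: A[3] -2 -> 2, delta = 4
For k < 3: P[k] unchanged, delta_P[k] = 0
For k >= 3: P[k] shifts by exactly 4
Delta array: [0, 0, 0, 4, 4]

Answer: [0, 0, 0, 4, 4]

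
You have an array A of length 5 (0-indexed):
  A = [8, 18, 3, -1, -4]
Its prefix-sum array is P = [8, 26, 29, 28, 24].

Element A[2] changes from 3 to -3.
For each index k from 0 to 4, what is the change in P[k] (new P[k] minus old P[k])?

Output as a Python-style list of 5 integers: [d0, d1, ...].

Answer: [0, 0, -6, -6, -6]

Derivation:
Element change: A[2] 3 -> -3, delta = -6
For k < 2: P[k] unchanged, delta_P[k] = 0
For k >= 2: P[k] shifts by exactly -6
Delta array: [0, 0, -6, -6, -6]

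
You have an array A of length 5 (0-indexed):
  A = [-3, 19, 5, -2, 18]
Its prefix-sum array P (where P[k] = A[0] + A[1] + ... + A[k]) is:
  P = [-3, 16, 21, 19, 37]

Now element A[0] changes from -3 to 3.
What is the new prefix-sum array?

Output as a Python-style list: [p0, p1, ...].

Answer: [3, 22, 27, 25, 43]

Derivation:
Change: A[0] -3 -> 3, delta = 6
P[k] for k < 0: unchanged (A[0] not included)
P[k] for k >= 0: shift by delta = 6
  P[0] = -3 + 6 = 3
  P[1] = 16 + 6 = 22
  P[2] = 21 + 6 = 27
  P[3] = 19 + 6 = 25
  P[4] = 37 + 6 = 43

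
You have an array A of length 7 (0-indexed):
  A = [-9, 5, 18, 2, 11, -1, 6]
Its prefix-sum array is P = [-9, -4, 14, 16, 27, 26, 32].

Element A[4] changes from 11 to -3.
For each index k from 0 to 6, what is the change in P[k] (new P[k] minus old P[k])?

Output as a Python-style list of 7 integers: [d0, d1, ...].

Element change: A[4] 11 -> -3, delta = -14
For k < 4: P[k] unchanged, delta_P[k] = 0
For k >= 4: P[k] shifts by exactly -14
Delta array: [0, 0, 0, 0, -14, -14, -14]

Answer: [0, 0, 0, 0, -14, -14, -14]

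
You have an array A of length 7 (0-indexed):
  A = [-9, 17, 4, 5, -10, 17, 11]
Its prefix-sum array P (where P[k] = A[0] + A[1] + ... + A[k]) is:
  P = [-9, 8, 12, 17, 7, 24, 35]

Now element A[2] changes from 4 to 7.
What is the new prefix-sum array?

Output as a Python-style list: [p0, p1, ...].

Answer: [-9, 8, 15, 20, 10, 27, 38]

Derivation:
Change: A[2] 4 -> 7, delta = 3
P[k] for k < 2: unchanged (A[2] not included)
P[k] for k >= 2: shift by delta = 3
  P[0] = -9 + 0 = -9
  P[1] = 8 + 0 = 8
  P[2] = 12 + 3 = 15
  P[3] = 17 + 3 = 20
  P[4] = 7 + 3 = 10
  P[5] = 24 + 3 = 27
  P[6] = 35 + 3 = 38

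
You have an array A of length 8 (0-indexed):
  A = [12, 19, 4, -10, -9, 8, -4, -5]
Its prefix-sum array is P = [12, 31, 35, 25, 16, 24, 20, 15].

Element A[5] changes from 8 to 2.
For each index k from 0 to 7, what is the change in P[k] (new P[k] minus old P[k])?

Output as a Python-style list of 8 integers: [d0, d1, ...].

Answer: [0, 0, 0, 0, 0, -6, -6, -6]

Derivation:
Element change: A[5] 8 -> 2, delta = -6
For k < 5: P[k] unchanged, delta_P[k] = 0
For k >= 5: P[k] shifts by exactly -6
Delta array: [0, 0, 0, 0, 0, -6, -6, -6]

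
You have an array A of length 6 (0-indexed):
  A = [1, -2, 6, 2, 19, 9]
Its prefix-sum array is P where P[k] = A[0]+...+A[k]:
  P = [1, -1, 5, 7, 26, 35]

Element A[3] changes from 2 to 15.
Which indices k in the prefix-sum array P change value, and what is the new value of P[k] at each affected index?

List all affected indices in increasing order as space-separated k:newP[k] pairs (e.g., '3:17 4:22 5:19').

P[k] = A[0] + ... + A[k]
P[k] includes A[3] iff k >= 3
Affected indices: 3, 4, ..., 5; delta = 13
  P[3]: 7 + 13 = 20
  P[4]: 26 + 13 = 39
  P[5]: 35 + 13 = 48

Answer: 3:20 4:39 5:48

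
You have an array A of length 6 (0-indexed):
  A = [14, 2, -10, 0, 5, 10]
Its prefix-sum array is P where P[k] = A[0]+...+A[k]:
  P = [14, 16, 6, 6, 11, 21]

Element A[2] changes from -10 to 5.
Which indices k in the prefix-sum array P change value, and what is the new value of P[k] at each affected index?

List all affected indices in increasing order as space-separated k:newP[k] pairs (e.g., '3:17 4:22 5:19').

Answer: 2:21 3:21 4:26 5:36

Derivation:
P[k] = A[0] + ... + A[k]
P[k] includes A[2] iff k >= 2
Affected indices: 2, 3, ..., 5; delta = 15
  P[2]: 6 + 15 = 21
  P[3]: 6 + 15 = 21
  P[4]: 11 + 15 = 26
  P[5]: 21 + 15 = 36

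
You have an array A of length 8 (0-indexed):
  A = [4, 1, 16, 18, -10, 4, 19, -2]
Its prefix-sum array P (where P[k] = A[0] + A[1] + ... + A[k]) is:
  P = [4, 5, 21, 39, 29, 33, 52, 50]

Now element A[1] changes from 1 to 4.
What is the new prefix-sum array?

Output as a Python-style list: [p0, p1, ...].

Change: A[1] 1 -> 4, delta = 3
P[k] for k < 1: unchanged (A[1] not included)
P[k] for k >= 1: shift by delta = 3
  P[0] = 4 + 0 = 4
  P[1] = 5 + 3 = 8
  P[2] = 21 + 3 = 24
  P[3] = 39 + 3 = 42
  P[4] = 29 + 3 = 32
  P[5] = 33 + 3 = 36
  P[6] = 52 + 3 = 55
  P[7] = 50 + 3 = 53

Answer: [4, 8, 24, 42, 32, 36, 55, 53]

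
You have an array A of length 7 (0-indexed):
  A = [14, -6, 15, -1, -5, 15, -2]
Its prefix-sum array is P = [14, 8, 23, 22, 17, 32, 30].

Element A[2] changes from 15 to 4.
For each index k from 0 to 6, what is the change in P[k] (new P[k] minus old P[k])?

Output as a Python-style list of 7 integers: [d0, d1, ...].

Element change: A[2] 15 -> 4, delta = -11
For k < 2: P[k] unchanged, delta_P[k] = 0
For k >= 2: P[k] shifts by exactly -11
Delta array: [0, 0, -11, -11, -11, -11, -11]

Answer: [0, 0, -11, -11, -11, -11, -11]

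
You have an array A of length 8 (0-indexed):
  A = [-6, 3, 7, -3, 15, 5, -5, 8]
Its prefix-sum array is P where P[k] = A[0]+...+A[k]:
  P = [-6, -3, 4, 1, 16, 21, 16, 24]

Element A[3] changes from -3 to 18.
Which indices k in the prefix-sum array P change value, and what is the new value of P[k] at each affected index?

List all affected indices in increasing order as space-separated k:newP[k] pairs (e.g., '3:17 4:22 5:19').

P[k] = A[0] + ... + A[k]
P[k] includes A[3] iff k >= 3
Affected indices: 3, 4, ..., 7; delta = 21
  P[3]: 1 + 21 = 22
  P[4]: 16 + 21 = 37
  P[5]: 21 + 21 = 42
  P[6]: 16 + 21 = 37
  P[7]: 24 + 21 = 45

Answer: 3:22 4:37 5:42 6:37 7:45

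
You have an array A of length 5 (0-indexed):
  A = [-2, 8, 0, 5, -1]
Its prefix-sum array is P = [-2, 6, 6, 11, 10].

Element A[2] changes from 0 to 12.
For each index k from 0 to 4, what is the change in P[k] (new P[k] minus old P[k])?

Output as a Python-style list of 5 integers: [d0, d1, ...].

Answer: [0, 0, 12, 12, 12]

Derivation:
Element change: A[2] 0 -> 12, delta = 12
For k < 2: P[k] unchanged, delta_P[k] = 0
For k >= 2: P[k] shifts by exactly 12
Delta array: [0, 0, 12, 12, 12]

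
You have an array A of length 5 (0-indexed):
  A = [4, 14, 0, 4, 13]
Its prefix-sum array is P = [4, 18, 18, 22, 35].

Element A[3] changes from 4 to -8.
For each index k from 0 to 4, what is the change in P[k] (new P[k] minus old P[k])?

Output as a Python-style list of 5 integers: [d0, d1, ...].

Element change: A[3] 4 -> -8, delta = -12
For k < 3: P[k] unchanged, delta_P[k] = 0
For k >= 3: P[k] shifts by exactly -12
Delta array: [0, 0, 0, -12, -12]

Answer: [0, 0, 0, -12, -12]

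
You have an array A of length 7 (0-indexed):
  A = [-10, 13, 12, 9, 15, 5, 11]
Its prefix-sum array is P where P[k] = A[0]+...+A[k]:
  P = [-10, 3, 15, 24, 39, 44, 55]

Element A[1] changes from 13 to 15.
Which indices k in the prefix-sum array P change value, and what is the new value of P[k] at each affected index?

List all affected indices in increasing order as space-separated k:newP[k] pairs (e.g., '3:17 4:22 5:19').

P[k] = A[0] + ... + A[k]
P[k] includes A[1] iff k >= 1
Affected indices: 1, 2, ..., 6; delta = 2
  P[1]: 3 + 2 = 5
  P[2]: 15 + 2 = 17
  P[3]: 24 + 2 = 26
  P[4]: 39 + 2 = 41
  P[5]: 44 + 2 = 46
  P[6]: 55 + 2 = 57

Answer: 1:5 2:17 3:26 4:41 5:46 6:57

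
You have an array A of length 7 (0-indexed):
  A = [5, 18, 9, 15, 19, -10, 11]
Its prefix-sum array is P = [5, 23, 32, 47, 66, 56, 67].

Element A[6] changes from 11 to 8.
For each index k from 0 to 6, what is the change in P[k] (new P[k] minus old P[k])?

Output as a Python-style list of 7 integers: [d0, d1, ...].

Element change: A[6] 11 -> 8, delta = -3
For k < 6: P[k] unchanged, delta_P[k] = 0
For k >= 6: P[k] shifts by exactly -3
Delta array: [0, 0, 0, 0, 0, 0, -3]

Answer: [0, 0, 0, 0, 0, 0, -3]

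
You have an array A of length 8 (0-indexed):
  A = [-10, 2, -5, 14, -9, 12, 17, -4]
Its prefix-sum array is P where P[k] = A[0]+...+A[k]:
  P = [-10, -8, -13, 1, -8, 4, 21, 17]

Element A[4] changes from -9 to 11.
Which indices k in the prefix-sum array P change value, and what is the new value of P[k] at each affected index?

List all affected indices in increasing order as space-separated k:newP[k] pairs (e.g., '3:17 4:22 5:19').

P[k] = A[0] + ... + A[k]
P[k] includes A[4] iff k >= 4
Affected indices: 4, 5, ..., 7; delta = 20
  P[4]: -8 + 20 = 12
  P[5]: 4 + 20 = 24
  P[6]: 21 + 20 = 41
  P[7]: 17 + 20 = 37

Answer: 4:12 5:24 6:41 7:37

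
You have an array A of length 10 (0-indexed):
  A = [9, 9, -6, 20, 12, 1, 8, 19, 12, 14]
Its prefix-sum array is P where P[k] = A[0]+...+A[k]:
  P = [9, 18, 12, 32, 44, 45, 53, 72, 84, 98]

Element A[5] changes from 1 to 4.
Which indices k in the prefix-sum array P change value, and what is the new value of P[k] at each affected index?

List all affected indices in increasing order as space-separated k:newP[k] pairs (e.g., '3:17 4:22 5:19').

P[k] = A[0] + ... + A[k]
P[k] includes A[5] iff k >= 5
Affected indices: 5, 6, ..., 9; delta = 3
  P[5]: 45 + 3 = 48
  P[6]: 53 + 3 = 56
  P[7]: 72 + 3 = 75
  P[8]: 84 + 3 = 87
  P[9]: 98 + 3 = 101

Answer: 5:48 6:56 7:75 8:87 9:101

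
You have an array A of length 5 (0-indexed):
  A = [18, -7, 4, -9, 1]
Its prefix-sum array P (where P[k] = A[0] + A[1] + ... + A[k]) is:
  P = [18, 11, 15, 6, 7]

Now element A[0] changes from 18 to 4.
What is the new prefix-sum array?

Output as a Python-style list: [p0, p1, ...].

Answer: [4, -3, 1, -8, -7]

Derivation:
Change: A[0] 18 -> 4, delta = -14
P[k] for k < 0: unchanged (A[0] not included)
P[k] for k >= 0: shift by delta = -14
  P[0] = 18 + -14 = 4
  P[1] = 11 + -14 = -3
  P[2] = 15 + -14 = 1
  P[3] = 6 + -14 = -8
  P[4] = 7 + -14 = -7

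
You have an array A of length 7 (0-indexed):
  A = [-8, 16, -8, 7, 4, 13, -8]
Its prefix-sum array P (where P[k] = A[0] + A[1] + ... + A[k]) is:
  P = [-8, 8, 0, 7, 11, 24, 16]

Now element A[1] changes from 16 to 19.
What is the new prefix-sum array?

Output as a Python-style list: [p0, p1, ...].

Change: A[1] 16 -> 19, delta = 3
P[k] for k < 1: unchanged (A[1] not included)
P[k] for k >= 1: shift by delta = 3
  P[0] = -8 + 0 = -8
  P[1] = 8 + 3 = 11
  P[2] = 0 + 3 = 3
  P[3] = 7 + 3 = 10
  P[4] = 11 + 3 = 14
  P[5] = 24 + 3 = 27
  P[6] = 16 + 3 = 19

Answer: [-8, 11, 3, 10, 14, 27, 19]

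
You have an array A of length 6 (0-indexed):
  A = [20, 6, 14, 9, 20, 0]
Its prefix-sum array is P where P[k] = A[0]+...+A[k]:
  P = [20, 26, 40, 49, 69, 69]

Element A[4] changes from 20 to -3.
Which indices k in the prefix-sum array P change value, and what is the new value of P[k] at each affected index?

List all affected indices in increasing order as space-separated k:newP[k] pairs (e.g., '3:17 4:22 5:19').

Answer: 4:46 5:46

Derivation:
P[k] = A[0] + ... + A[k]
P[k] includes A[4] iff k >= 4
Affected indices: 4, 5, ..., 5; delta = -23
  P[4]: 69 + -23 = 46
  P[5]: 69 + -23 = 46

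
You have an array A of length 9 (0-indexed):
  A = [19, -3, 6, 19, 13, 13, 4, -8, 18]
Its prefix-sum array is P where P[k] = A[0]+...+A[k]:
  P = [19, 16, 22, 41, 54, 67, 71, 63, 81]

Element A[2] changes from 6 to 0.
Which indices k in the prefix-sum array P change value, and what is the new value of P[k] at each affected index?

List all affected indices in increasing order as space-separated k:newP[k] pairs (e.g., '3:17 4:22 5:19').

P[k] = A[0] + ... + A[k]
P[k] includes A[2] iff k >= 2
Affected indices: 2, 3, ..., 8; delta = -6
  P[2]: 22 + -6 = 16
  P[3]: 41 + -6 = 35
  P[4]: 54 + -6 = 48
  P[5]: 67 + -6 = 61
  P[6]: 71 + -6 = 65
  P[7]: 63 + -6 = 57
  P[8]: 81 + -6 = 75

Answer: 2:16 3:35 4:48 5:61 6:65 7:57 8:75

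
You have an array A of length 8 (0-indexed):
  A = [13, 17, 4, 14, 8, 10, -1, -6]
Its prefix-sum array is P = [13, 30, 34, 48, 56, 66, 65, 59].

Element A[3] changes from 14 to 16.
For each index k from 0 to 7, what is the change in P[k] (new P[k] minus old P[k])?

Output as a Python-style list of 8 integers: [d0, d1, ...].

Element change: A[3] 14 -> 16, delta = 2
For k < 3: P[k] unchanged, delta_P[k] = 0
For k >= 3: P[k] shifts by exactly 2
Delta array: [0, 0, 0, 2, 2, 2, 2, 2]

Answer: [0, 0, 0, 2, 2, 2, 2, 2]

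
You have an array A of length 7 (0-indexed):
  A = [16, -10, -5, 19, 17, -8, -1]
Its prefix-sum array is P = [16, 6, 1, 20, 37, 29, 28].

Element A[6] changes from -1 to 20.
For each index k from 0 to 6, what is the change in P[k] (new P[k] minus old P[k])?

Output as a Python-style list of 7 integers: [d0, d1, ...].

Element change: A[6] -1 -> 20, delta = 21
For k < 6: P[k] unchanged, delta_P[k] = 0
For k >= 6: P[k] shifts by exactly 21
Delta array: [0, 0, 0, 0, 0, 0, 21]

Answer: [0, 0, 0, 0, 0, 0, 21]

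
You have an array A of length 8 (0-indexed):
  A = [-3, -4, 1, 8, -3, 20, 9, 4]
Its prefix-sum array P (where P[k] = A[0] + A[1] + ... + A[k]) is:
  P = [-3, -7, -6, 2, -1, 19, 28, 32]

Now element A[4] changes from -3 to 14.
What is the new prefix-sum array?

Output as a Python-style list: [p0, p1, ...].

Change: A[4] -3 -> 14, delta = 17
P[k] for k < 4: unchanged (A[4] not included)
P[k] for k >= 4: shift by delta = 17
  P[0] = -3 + 0 = -3
  P[1] = -7 + 0 = -7
  P[2] = -6 + 0 = -6
  P[3] = 2 + 0 = 2
  P[4] = -1 + 17 = 16
  P[5] = 19 + 17 = 36
  P[6] = 28 + 17 = 45
  P[7] = 32 + 17 = 49

Answer: [-3, -7, -6, 2, 16, 36, 45, 49]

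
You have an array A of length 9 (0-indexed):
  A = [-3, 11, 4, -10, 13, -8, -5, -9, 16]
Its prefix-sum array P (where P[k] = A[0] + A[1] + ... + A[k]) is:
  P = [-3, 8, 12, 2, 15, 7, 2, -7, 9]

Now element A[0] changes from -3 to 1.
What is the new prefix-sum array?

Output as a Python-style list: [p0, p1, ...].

Answer: [1, 12, 16, 6, 19, 11, 6, -3, 13]

Derivation:
Change: A[0] -3 -> 1, delta = 4
P[k] for k < 0: unchanged (A[0] not included)
P[k] for k >= 0: shift by delta = 4
  P[0] = -3 + 4 = 1
  P[1] = 8 + 4 = 12
  P[2] = 12 + 4 = 16
  P[3] = 2 + 4 = 6
  P[4] = 15 + 4 = 19
  P[5] = 7 + 4 = 11
  P[6] = 2 + 4 = 6
  P[7] = -7 + 4 = -3
  P[8] = 9 + 4 = 13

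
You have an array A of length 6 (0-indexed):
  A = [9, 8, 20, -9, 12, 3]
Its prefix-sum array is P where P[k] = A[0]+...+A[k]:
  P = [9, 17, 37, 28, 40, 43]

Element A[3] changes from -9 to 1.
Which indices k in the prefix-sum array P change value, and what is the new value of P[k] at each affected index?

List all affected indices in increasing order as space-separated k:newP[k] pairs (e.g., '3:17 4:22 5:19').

Answer: 3:38 4:50 5:53

Derivation:
P[k] = A[0] + ... + A[k]
P[k] includes A[3] iff k >= 3
Affected indices: 3, 4, ..., 5; delta = 10
  P[3]: 28 + 10 = 38
  P[4]: 40 + 10 = 50
  P[5]: 43 + 10 = 53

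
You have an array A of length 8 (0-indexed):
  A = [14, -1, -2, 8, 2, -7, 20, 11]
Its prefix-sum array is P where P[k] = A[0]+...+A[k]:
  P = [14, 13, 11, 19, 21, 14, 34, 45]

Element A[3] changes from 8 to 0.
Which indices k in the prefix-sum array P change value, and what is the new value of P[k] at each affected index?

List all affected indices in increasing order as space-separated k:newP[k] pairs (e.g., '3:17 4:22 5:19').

Answer: 3:11 4:13 5:6 6:26 7:37

Derivation:
P[k] = A[0] + ... + A[k]
P[k] includes A[3] iff k >= 3
Affected indices: 3, 4, ..., 7; delta = -8
  P[3]: 19 + -8 = 11
  P[4]: 21 + -8 = 13
  P[5]: 14 + -8 = 6
  P[6]: 34 + -8 = 26
  P[7]: 45 + -8 = 37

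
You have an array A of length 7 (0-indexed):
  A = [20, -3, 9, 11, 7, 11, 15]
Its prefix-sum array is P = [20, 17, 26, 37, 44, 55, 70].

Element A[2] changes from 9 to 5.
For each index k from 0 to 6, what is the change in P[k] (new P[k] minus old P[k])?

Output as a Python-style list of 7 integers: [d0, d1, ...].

Element change: A[2] 9 -> 5, delta = -4
For k < 2: P[k] unchanged, delta_P[k] = 0
For k >= 2: P[k] shifts by exactly -4
Delta array: [0, 0, -4, -4, -4, -4, -4]

Answer: [0, 0, -4, -4, -4, -4, -4]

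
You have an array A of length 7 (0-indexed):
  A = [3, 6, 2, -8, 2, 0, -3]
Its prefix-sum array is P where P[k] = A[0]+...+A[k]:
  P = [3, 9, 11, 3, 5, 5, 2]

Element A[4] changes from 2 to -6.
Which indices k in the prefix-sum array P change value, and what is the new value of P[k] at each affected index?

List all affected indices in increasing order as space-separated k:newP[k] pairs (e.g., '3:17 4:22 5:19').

P[k] = A[0] + ... + A[k]
P[k] includes A[4] iff k >= 4
Affected indices: 4, 5, ..., 6; delta = -8
  P[4]: 5 + -8 = -3
  P[5]: 5 + -8 = -3
  P[6]: 2 + -8 = -6

Answer: 4:-3 5:-3 6:-6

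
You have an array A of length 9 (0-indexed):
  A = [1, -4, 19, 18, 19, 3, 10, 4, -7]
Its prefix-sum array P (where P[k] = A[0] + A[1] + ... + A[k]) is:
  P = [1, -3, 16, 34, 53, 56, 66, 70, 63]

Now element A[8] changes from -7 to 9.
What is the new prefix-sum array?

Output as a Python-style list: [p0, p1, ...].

Answer: [1, -3, 16, 34, 53, 56, 66, 70, 79]

Derivation:
Change: A[8] -7 -> 9, delta = 16
P[k] for k < 8: unchanged (A[8] not included)
P[k] for k >= 8: shift by delta = 16
  P[0] = 1 + 0 = 1
  P[1] = -3 + 0 = -3
  P[2] = 16 + 0 = 16
  P[3] = 34 + 0 = 34
  P[4] = 53 + 0 = 53
  P[5] = 56 + 0 = 56
  P[6] = 66 + 0 = 66
  P[7] = 70 + 0 = 70
  P[8] = 63 + 16 = 79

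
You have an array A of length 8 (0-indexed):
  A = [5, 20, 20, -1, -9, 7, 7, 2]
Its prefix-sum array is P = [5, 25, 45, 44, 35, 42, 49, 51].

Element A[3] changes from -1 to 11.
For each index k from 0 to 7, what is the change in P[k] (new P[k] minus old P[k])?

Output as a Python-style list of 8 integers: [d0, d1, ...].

Answer: [0, 0, 0, 12, 12, 12, 12, 12]

Derivation:
Element change: A[3] -1 -> 11, delta = 12
For k < 3: P[k] unchanged, delta_P[k] = 0
For k >= 3: P[k] shifts by exactly 12
Delta array: [0, 0, 0, 12, 12, 12, 12, 12]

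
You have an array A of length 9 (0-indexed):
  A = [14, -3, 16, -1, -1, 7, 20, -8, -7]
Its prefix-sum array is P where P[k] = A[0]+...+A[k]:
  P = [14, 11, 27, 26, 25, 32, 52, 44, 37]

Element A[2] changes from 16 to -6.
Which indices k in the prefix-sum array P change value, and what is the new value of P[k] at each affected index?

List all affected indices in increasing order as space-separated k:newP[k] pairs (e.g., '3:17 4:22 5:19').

P[k] = A[0] + ... + A[k]
P[k] includes A[2] iff k >= 2
Affected indices: 2, 3, ..., 8; delta = -22
  P[2]: 27 + -22 = 5
  P[3]: 26 + -22 = 4
  P[4]: 25 + -22 = 3
  P[5]: 32 + -22 = 10
  P[6]: 52 + -22 = 30
  P[7]: 44 + -22 = 22
  P[8]: 37 + -22 = 15

Answer: 2:5 3:4 4:3 5:10 6:30 7:22 8:15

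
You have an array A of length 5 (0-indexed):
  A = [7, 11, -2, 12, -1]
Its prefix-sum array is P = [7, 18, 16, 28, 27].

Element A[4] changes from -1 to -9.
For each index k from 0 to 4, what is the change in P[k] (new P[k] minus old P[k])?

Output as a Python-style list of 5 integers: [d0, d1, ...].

Element change: A[4] -1 -> -9, delta = -8
For k < 4: P[k] unchanged, delta_P[k] = 0
For k >= 4: P[k] shifts by exactly -8
Delta array: [0, 0, 0, 0, -8]

Answer: [0, 0, 0, 0, -8]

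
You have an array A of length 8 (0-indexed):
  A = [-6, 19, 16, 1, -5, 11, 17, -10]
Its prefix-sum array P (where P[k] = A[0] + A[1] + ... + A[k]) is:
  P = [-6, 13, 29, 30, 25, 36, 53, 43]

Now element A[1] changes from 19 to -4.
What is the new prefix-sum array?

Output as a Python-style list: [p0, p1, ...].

Change: A[1] 19 -> -4, delta = -23
P[k] for k < 1: unchanged (A[1] not included)
P[k] for k >= 1: shift by delta = -23
  P[0] = -6 + 0 = -6
  P[1] = 13 + -23 = -10
  P[2] = 29 + -23 = 6
  P[3] = 30 + -23 = 7
  P[4] = 25 + -23 = 2
  P[5] = 36 + -23 = 13
  P[6] = 53 + -23 = 30
  P[7] = 43 + -23 = 20

Answer: [-6, -10, 6, 7, 2, 13, 30, 20]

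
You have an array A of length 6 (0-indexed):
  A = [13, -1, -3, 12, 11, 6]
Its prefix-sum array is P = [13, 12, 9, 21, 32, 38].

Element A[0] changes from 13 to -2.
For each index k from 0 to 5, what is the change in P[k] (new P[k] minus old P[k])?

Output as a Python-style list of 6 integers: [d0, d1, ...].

Answer: [-15, -15, -15, -15, -15, -15]

Derivation:
Element change: A[0] 13 -> -2, delta = -15
For k < 0: P[k] unchanged, delta_P[k] = 0
For k >= 0: P[k] shifts by exactly -15
Delta array: [-15, -15, -15, -15, -15, -15]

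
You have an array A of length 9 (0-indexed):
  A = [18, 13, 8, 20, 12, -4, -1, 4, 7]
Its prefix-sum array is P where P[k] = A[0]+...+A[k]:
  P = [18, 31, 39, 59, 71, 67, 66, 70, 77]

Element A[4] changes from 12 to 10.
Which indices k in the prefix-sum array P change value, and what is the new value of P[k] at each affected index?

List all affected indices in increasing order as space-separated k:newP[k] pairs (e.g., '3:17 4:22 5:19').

P[k] = A[0] + ... + A[k]
P[k] includes A[4] iff k >= 4
Affected indices: 4, 5, ..., 8; delta = -2
  P[4]: 71 + -2 = 69
  P[5]: 67 + -2 = 65
  P[6]: 66 + -2 = 64
  P[7]: 70 + -2 = 68
  P[8]: 77 + -2 = 75

Answer: 4:69 5:65 6:64 7:68 8:75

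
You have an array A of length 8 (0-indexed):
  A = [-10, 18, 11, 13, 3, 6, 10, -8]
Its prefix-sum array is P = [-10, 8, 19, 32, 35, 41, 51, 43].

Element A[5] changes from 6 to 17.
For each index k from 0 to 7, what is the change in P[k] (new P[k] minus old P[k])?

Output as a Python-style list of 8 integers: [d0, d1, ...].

Element change: A[5] 6 -> 17, delta = 11
For k < 5: P[k] unchanged, delta_P[k] = 0
For k >= 5: P[k] shifts by exactly 11
Delta array: [0, 0, 0, 0, 0, 11, 11, 11]

Answer: [0, 0, 0, 0, 0, 11, 11, 11]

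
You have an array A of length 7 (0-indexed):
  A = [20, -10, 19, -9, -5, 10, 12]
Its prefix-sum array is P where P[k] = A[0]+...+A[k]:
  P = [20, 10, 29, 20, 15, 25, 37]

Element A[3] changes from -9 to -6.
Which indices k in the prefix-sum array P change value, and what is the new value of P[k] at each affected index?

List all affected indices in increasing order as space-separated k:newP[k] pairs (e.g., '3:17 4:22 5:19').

Answer: 3:23 4:18 5:28 6:40

Derivation:
P[k] = A[0] + ... + A[k]
P[k] includes A[3] iff k >= 3
Affected indices: 3, 4, ..., 6; delta = 3
  P[3]: 20 + 3 = 23
  P[4]: 15 + 3 = 18
  P[5]: 25 + 3 = 28
  P[6]: 37 + 3 = 40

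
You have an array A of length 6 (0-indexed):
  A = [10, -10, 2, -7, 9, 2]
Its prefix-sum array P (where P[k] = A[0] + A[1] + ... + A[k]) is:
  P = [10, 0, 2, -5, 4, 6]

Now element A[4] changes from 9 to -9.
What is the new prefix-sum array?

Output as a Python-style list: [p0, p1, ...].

Change: A[4] 9 -> -9, delta = -18
P[k] for k < 4: unchanged (A[4] not included)
P[k] for k >= 4: shift by delta = -18
  P[0] = 10 + 0 = 10
  P[1] = 0 + 0 = 0
  P[2] = 2 + 0 = 2
  P[3] = -5 + 0 = -5
  P[4] = 4 + -18 = -14
  P[5] = 6 + -18 = -12

Answer: [10, 0, 2, -5, -14, -12]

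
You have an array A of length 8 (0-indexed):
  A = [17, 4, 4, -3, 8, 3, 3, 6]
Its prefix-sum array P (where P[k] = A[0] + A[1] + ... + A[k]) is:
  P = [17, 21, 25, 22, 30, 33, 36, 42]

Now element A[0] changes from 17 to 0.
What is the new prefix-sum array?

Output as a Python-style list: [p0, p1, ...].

Answer: [0, 4, 8, 5, 13, 16, 19, 25]

Derivation:
Change: A[0] 17 -> 0, delta = -17
P[k] for k < 0: unchanged (A[0] not included)
P[k] for k >= 0: shift by delta = -17
  P[0] = 17 + -17 = 0
  P[1] = 21 + -17 = 4
  P[2] = 25 + -17 = 8
  P[3] = 22 + -17 = 5
  P[4] = 30 + -17 = 13
  P[5] = 33 + -17 = 16
  P[6] = 36 + -17 = 19
  P[7] = 42 + -17 = 25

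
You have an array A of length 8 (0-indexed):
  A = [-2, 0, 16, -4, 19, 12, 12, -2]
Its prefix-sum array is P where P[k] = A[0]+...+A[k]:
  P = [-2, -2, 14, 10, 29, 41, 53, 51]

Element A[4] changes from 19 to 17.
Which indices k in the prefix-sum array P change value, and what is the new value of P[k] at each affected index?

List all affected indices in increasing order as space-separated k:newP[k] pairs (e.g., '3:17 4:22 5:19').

Answer: 4:27 5:39 6:51 7:49

Derivation:
P[k] = A[0] + ... + A[k]
P[k] includes A[4] iff k >= 4
Affected indices: 4, 5, ..., 7; delta = -2
  P[4]: 29 + -2 = 27
  P[5]: 41 + -2 = 39
  P[6]: 53 + -2 = 51
  P[7]: 51 + -2 = 49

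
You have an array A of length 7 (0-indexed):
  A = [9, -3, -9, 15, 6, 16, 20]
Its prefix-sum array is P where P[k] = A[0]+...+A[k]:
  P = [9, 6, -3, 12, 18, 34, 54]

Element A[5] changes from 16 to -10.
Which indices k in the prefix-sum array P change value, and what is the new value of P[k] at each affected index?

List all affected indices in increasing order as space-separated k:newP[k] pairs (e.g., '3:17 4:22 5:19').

P[k] = A[0] + ... + A[k]
P[k] includes A[5] iff k >= 5
Affected indices: 5, 6, ..., 6; delta = -26
  P[5]: 34 + -26 = 8
  P[6]: 54 + -26 = 28

Answer: 5:8 6:28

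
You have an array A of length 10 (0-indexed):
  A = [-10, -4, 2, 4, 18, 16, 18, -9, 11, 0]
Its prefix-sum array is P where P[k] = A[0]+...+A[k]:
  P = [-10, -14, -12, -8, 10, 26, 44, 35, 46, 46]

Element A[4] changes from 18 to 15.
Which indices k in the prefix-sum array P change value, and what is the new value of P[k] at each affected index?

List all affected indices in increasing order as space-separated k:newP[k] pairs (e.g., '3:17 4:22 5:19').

P[k] = A[0] + ... + A[k]
P[k] includes A[4] iff k >= 4
Affected indices: 4, 5, ..., 9; delta = -3
  P[4]: 10 + -3 = 7
  P[5]: 26 + -3 = 23
  P[6]: 44 + -3 = 41
  P[7]: 35 + -3 = 32
  P[8]: 46 + -3 = 43
  P[9]: 46 + -3 = 43

Answer: 4:7 5:23 6:41 7:32 8:43 9:43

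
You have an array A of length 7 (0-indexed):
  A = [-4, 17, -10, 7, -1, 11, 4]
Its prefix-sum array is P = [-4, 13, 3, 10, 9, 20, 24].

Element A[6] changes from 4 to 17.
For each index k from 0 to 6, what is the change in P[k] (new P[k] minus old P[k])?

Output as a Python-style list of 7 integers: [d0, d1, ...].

Element change: A[6] 4 -> 17, delta = 13
For k < 6: P[k] unchanged, delta_P[k] = 0
For k >= 6: P[k] shifts by exactly 13
Delta array: [0, 0, 0, 0, 0, 0, 13]

Answer: [0, 0, 0, 0, 0, 0, 13]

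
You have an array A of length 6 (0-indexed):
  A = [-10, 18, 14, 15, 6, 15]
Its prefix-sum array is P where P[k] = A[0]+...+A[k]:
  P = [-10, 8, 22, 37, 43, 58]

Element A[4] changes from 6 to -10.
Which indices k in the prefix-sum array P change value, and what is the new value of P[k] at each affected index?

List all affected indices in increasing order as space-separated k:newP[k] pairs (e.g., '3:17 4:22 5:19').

Answer: 4:27 5:42

Derivation:
P[k] = A[0] + ... + A[k]
P[k] includes A[4] iff k >= 4
Affected indices: 4, 5, ..., 5; delta = -16
  P[4]: 43 + -16 = 27
  P[5]: 58 + -16 = 42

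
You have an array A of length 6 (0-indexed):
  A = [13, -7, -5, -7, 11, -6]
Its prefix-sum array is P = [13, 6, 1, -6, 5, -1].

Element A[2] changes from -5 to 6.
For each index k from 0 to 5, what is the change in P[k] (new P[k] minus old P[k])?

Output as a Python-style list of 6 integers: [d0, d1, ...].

Answer: [0, 0, 11, 11, 11, 11]

Derivation:
Element change: A[2] -5 -> 6, delta = 11
For k < 2: P[k] unchanged, delta_P[k] = 0
For k >= 2: P[k] shifts by exactly 11
Delta array: [0, 0, 11, 11, 11, 11]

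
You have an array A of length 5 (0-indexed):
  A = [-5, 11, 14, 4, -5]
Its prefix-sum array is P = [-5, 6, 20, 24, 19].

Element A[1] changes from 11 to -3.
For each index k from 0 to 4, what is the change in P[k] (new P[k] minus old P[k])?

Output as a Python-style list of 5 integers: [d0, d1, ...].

Answer: [0, -14, -14, -14, -14]

Derivation:
Element change: A[1] 11 -> -3, delta = -14
For k < 1: P[k] unchanged, delta_P[k] = 0
For k >= 1: P[k] shifts by exactly -14
Delta array: [0, -14, -14, -14, -14]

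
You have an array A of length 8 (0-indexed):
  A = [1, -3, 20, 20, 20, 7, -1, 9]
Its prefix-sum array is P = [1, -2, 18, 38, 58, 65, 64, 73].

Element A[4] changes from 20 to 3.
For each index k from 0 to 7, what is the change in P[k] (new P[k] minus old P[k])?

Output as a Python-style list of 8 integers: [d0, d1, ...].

Element change: A[4] 20 -> 3, delta = -17
For k < 4: P[k] unchanged, delta_P[k] = 0
For k >= 4: P[k] shifts by exactly -17
Delta array: [0, 0, 0, 0, -17, -17, -17, -17]

Answer: [0, 0, 0, 0, -17, -17, -17, -17]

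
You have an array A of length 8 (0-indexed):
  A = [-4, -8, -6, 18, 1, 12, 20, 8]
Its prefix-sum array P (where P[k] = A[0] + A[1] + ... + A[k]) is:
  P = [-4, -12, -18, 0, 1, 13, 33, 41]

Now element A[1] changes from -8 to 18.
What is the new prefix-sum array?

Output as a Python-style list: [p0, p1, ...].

Answer: [-4, 14, 8, 26, 27, 39, 59, 67]

Derivation:
Change: A[1] -8 -> 18, delta = 26
P[k] for k < 1: unchanged (A[1] not included)
P[k] for k >= 1: shift by delta = 26
  P[0] = -4 + 0 = -4
  P[1] = -12 + 26 = 14
  P[2] = -18 + 26 = 8
  P[3] = 0 + 26 = 26
  P[4] = 1 + 26 = 27
  P[5] = 13 + 26 = 39
  P[6] = 33 + 26 = 59
  P[7] = 41 + 26 = 67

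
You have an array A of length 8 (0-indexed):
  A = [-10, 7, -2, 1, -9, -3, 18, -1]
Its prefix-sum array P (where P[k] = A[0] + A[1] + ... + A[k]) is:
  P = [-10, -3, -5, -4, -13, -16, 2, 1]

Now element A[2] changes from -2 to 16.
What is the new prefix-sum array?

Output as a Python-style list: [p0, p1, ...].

Change: A[2] -2 -> 16, delta = 18
P[k] for k < 2: unchanged (A[2] not included)
P[k] for k >= 2: shift by delta = 18
  P[0] = -10 + 0 = -10
  P[1] = -3 + 0 = -3
  P[2] = -5 + 18 = 13
  P[3] = -4 + 18 = 14
  P[4] = -13 + 18 = 5
  P[5] = -16 + 18 = 2
  P[6] = 2 + 18 = 20
  P[7] = 1 + 18 = 19

Answer: [-10, -3, 13, 14, 5, 2, 20, 19]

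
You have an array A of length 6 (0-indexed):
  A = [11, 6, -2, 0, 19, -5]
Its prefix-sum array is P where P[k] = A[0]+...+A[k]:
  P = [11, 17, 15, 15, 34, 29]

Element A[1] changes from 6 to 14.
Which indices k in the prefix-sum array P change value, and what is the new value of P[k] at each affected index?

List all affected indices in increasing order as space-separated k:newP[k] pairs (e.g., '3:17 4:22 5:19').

P[k] = A[0] + ... + A[k]
P[k] includes A[1] iff k >= 1
Affected indices: 1, 2, ..., 5; delta = 8
  P[1]: 17 + 8 = 25
  P[2]: 15 + 8 = 23
  P[3]: 15 + 8 = 23
  P[4]: 34 + 8 = 42
  P[5]: 29 + 8 = 37

Answer: 1:25 2:23 3:23 4:42 5:37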